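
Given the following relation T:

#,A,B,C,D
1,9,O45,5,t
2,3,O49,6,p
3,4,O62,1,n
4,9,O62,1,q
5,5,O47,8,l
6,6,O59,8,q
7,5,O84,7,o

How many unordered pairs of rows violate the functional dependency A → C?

A=9: violating pairs (1,4) — 1 pair.
A=5: violating pairs (5,7) — 1 pair.

2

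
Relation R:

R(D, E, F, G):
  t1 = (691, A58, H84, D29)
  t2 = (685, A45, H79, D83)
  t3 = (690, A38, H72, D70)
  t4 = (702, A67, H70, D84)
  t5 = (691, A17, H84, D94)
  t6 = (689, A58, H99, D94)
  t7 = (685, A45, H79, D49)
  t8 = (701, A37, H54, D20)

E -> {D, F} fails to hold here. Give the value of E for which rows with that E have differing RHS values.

E=A58: rows 1, 6 → {D,F} takes values {(691, H84), (689, H99)} — violation
E=A45: rows 2, 7 → {D,F} = (685, H79), (685, H79) ✓
E=A38: row 3 → {D,F} = (690, H72) ✓
E=A67: row 4 → {D,F} = (702, H70) ✓
E=A17: row 5 → {D,F} = (691, H84) ✓
E=A37: row 8 → {D,F} = (701, H54) ✓
The only E value with inconsistent RHS is E=A58.

A58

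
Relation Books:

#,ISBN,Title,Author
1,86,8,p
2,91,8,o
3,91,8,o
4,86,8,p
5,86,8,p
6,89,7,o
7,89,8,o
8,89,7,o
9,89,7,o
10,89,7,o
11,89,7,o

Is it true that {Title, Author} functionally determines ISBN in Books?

(Title=8, Author=p): rows 1, 4, 5 → ISBN = 86, 86, 86 ✓
(Title=8, Author=o): rows 2, 3, 7 → ISBN takes values {91, 89} — violation
(Title=7, Author=o): rows 6, 8, 9, 10, 11 → ISBN = 89, 89, 89, 89, 89 ✓
Two rows agree on {Title, Author} but differ on ISBN, so {Title, Author} -> ISBN does not hold.

No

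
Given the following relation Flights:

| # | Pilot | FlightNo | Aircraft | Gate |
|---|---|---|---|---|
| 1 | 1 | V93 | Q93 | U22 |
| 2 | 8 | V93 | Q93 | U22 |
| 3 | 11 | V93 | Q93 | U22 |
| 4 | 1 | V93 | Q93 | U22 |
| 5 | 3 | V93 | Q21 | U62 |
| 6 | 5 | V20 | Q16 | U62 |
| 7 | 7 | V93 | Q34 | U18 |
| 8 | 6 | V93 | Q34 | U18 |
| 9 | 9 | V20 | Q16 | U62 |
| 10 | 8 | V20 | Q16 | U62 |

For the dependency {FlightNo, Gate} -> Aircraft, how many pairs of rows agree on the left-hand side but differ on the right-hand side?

(FlightNo=V93, Gate=U22): all 4 rows agree on Aircraft — 0 pairs.
(FlightNo=V20, Gate=U62): all 3 rows agree on Aircraft — 0 pairs.
(FlightNo=V93, Gate=U18): all 2 rows agree on Aircraft — 0 pairs.

0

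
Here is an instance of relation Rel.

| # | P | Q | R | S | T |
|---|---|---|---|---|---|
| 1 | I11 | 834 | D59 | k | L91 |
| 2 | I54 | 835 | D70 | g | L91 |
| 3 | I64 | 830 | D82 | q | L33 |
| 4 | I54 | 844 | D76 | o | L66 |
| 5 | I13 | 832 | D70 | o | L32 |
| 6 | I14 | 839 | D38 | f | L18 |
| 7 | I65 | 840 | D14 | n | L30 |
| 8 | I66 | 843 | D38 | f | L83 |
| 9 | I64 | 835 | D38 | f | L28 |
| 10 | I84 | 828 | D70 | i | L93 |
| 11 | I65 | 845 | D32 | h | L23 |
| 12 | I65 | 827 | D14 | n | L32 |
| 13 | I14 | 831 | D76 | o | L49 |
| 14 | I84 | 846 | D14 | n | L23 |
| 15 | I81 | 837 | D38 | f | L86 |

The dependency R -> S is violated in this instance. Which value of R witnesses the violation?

D70

R=D59: row 1 → S = k ✓
R=D70: rows 2, 5, 10 → S takes values {g, o, i} — violation
R=D82: row 3 → S = q ✓
R=D76: rows 4, 13 → S = o, o ✓
R=D38: rows 6, 8, 9, 15 → S = f, f, f, f ✓
R=D14: rows 7, 12, 14 → S = n, n, n ✓
R=D32: row 11 → S = h ✓
The only R value with inconsistent S is R=D70.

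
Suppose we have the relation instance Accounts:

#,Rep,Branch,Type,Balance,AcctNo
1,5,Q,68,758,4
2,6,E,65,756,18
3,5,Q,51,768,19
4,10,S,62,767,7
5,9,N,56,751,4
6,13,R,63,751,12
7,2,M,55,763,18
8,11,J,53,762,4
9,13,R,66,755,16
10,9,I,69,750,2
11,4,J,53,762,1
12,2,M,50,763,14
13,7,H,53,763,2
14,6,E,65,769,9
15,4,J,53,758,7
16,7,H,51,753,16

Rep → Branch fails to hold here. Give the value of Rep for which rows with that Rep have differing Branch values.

Rep=5: rows 1, 3 → Branch = Q, Q ✓
Rep=6: rows 2, 14 → Branch = E, E ✓
Rep=10: row 4 → Branch = S ✓
Rep=9: rows 5, 10 → Branch takes values {N, I} — violation
Rep=13: rows 6, 9 → Branch = R, R ✓
Rep=2: rows 7, 12 → Branch = M, M ✓
Rep=11: row 8 → Branch = J ✓
Rep=4: rows 11, 15 → Branch = J, J ✓
Rep=7: rows 13, 16 → Branch = H, H ✓
The only Rep value with inconsistent Branch is Rep=9.

9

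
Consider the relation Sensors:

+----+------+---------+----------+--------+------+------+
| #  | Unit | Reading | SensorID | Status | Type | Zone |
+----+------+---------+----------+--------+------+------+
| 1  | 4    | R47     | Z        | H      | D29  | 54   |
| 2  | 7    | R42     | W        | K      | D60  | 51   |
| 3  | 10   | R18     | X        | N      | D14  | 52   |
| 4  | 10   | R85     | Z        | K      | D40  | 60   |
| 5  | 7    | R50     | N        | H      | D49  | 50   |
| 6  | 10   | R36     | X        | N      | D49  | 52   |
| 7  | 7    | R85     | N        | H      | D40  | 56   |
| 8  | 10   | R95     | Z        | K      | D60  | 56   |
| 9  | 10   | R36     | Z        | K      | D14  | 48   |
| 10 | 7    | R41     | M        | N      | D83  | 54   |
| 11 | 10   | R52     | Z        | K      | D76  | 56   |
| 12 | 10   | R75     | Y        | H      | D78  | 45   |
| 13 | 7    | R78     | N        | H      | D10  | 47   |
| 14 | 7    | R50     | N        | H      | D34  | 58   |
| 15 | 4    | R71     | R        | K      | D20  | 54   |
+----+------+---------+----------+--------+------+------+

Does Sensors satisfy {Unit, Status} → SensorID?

(Unit=4, Status=H): row 1 → SensorID = Z ✓
(Unit=7, Status=K): row 2 → SensorID = W ✓
(Unit=10, Status=N): rows 3, 6 → SensorID = X, X ✓
(Unit=10, Status=K): rows 4, 8, 9, 11 → SensorID = Z, Z, Z, Z ✓
(Unit=7, Status=H): rows 5, 7, 13, 14 → SensorID = N, N, N, N ✓
(Unit=7, Status=N): row 10 → SensorID = M ✓
(Unit=10, Status=H): row 12 → SensorID = Y ✓
(Unit=4, Status=K): row 15 → SensorID = R ✓
Every {Unit, Status} value is associated with a single SensorID value, so {Unit, Status} → SensorID holds.

Yes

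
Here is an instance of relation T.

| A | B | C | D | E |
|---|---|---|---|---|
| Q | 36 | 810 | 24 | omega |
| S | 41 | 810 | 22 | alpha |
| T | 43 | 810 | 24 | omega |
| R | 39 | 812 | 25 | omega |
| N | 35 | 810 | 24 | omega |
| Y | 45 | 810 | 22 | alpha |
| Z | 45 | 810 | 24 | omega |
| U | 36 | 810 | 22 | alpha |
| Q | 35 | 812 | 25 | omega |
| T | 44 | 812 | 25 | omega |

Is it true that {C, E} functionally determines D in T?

Yes

(C=810, E=omega): 4 rows → D = 24, 24, 24, 24 ✓
(C=810, E=alpha): 3 rows → D = 22, 22, 22 ✓
(C=812, E=omega): 3 rows → D = 25, 25, 25 ✓
Every {C, E} value is associated with a single D value, so {C, E} -> D holds.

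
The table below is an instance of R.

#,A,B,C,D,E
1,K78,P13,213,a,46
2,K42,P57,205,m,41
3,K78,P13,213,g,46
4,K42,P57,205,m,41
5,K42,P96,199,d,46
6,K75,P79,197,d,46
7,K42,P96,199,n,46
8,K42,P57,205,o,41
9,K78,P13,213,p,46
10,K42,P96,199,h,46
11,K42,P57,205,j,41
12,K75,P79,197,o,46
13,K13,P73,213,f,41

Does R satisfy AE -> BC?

(A=K78, E=46): rows 1, 3, 9 → {B,C} = (P13, 213), (P13, 213), (P13, 213) ✓
(A=K42, E=41): rows 2, 4, 8, 11 → {B,C} = (P57, 205), (P57, 205), (P57, 205), (P57, 205) ✓
(A=K42, E=46): rows 5, 7, 10 → {B,C} = (P96, 199), (P96, 199), (P96, 199) ✓
(A=K75, E=46): rows 6, 12 → {B,C} = (P79, 197), (P79, 197) ✓
(A=K13, E=41): row 13 → {B,C} = (P73, 213) ✓
Every AE value is associated with a single BC value, so AE -> BC holds.

Yes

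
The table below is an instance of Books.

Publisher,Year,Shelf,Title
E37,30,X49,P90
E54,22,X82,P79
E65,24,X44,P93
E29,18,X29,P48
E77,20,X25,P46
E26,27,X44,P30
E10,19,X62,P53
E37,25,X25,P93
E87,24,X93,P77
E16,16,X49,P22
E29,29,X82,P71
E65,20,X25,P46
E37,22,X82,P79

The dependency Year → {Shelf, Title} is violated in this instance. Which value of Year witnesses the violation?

24

Year=30: 1 row → {Shelf,Title} = (X49, P90) ✓
Year=22: 2 rows → {Shelf,Title} = (X82, P79), (X82, P79) ✓
Year=24: 2 rows → {Shelf,Title} takes values {(X44, P93), (X93, P77)} — violation
Year=18: 1 row → {Shelf,Title} = (X29, P48) ✓
Year=20: 2 rows → {Shelf,Title} = (X25, P46), (X25, P46) ✓
Year=27: 1 row → {Shelf,Title} = (X44, P30) ✓
Year=19: 1 row → {Shelf,Title} = (X62, P53) ✓
Year=25: 1 row → {Shelf,Title} = (X25, P93) ✓
Year=16: 1 row → {Shelf,Title} = (X49, P22) ✓
Year=29: 1 row → {Shelf,Title} = (X82, P71) ✓
The only Year value with inconsistent RHS is Year=24.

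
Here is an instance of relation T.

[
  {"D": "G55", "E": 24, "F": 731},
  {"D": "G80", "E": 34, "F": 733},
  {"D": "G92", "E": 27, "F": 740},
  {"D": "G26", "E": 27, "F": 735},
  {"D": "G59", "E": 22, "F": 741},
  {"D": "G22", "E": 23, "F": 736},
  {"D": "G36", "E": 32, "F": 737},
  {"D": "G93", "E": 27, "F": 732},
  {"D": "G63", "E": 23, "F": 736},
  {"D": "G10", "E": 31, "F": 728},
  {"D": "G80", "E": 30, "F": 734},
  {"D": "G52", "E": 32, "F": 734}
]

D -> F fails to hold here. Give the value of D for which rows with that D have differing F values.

G80

D=G55: 1 row → F = 731 ✓
D=G80: 2 rows → F takes values {733, 734} — violation
D=G92: 1 row → F = 740 ✓
D=G26: 1 row → F = 735 ✓
D=G59: 1 row → F = 741 ✓
D=G22: 1 row → F = 736 ✓
D=G36: 1 row → F = 737 ✓
D=G93: 1 row → F = 732 ✓
D=G63: 1 row → F = 736 ✓
D=G10: 1 row → F = 728 ✓
D=G52: 1 row → F = 734 ✓
The only D value with inconsistent F is D=G80.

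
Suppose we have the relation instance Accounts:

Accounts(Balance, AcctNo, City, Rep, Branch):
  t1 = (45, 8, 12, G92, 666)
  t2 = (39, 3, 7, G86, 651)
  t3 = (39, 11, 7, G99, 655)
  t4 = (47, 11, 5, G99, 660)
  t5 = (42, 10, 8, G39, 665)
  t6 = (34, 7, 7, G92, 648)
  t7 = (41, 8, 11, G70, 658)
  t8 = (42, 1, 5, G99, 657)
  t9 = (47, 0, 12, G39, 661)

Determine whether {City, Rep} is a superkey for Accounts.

No

Rows 4 and 8 have the same {City, Rep} value (City=5, Rep=G99) but are distinct tuples, so {City, Rep} does not determine every attribute — not a superkey.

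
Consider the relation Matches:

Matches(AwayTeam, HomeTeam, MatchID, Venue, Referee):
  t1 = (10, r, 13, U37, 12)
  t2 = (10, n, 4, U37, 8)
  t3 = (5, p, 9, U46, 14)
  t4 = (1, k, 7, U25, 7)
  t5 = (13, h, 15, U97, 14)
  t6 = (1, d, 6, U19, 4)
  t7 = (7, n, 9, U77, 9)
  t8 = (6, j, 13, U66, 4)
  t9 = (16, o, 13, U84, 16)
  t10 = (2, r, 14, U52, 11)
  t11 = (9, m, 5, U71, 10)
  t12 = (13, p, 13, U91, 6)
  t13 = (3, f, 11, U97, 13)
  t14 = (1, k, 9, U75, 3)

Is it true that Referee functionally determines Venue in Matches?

Referee=12: row 1 → Venue = U37 ✓
Referee=8: row 2 → Venue = U37 ✓
Referee=14: rows 3, 5 → Venue takes values {U46, U97} — violation
Referee=7: row 4 → Venue = U25 ✓
Referee=4: rows 6, 8 → Venue takes values {U19, U66} — violation
Referee=9: row 7 → Venue = U77 ✓
Referee=16: row 9 → Venue = U84 ✓
Referee=11: row 10 → Venue = U52 ✓
Referee=10: row 11 → Venue = U71 ✓
Referee=6: row 12 → Venue = U91 ✓
Referee=13: row 13 → Venue = U97 ✓
Referee=3: row 14 → Venue = U75 ✓
Two rows agree on Referee but differ on Venue, so Referee → Venue does not hold.

No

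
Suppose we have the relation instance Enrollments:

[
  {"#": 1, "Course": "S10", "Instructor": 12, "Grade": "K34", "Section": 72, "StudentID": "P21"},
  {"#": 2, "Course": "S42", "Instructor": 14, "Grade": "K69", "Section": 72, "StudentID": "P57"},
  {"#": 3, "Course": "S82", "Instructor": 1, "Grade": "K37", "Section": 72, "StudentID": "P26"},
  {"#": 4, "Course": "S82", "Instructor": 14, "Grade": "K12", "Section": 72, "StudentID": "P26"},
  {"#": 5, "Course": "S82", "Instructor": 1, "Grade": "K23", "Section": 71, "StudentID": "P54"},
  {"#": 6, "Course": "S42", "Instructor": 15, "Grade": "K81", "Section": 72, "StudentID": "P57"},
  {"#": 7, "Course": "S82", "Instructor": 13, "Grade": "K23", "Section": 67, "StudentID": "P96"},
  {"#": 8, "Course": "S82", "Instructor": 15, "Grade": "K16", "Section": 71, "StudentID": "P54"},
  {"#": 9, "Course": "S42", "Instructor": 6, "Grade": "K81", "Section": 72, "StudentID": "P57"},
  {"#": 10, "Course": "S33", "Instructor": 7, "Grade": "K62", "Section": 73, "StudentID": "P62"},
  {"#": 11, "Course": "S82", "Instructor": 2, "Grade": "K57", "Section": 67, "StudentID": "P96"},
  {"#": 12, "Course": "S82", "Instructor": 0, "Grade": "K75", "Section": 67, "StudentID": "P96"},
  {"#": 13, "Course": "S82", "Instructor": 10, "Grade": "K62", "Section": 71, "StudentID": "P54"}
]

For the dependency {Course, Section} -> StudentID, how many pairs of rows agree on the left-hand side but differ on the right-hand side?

0

(Course=S42, Section=72): all 3 rows agree on StudentID — 0 pairs.
(Course=S82, Section=72): all 2 rows agree on StudentID — 0 pairs.
(Course=S82, Section=71): all 3 rows agree on StudentID — 0 pairs.
(Course=S82, Section=67): all 3 rows agree on StudentID — 0 pairs.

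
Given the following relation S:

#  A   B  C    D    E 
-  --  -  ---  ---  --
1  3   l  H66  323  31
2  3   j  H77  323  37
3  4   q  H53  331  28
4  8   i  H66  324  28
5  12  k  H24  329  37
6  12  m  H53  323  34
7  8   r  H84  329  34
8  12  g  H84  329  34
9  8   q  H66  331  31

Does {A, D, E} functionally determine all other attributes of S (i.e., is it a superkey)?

Yes

All 9 rows have distinct {A, D, E} values, so {A, D, E} → (all attributes) holds and {A, D, E} is a superkey.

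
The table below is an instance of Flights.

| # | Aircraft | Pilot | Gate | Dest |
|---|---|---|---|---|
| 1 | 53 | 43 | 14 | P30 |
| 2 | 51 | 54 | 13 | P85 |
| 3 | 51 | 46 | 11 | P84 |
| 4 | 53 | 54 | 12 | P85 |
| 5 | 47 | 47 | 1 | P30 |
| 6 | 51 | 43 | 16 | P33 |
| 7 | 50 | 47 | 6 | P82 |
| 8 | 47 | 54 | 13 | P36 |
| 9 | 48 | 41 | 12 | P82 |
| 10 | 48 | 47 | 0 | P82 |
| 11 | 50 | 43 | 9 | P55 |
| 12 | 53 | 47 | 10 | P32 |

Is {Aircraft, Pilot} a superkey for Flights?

All 12 rows have distinct {Aircraft, Pilot} values, so {Aircraft, Pilot} → (all attributes) holds and {Aircraft, Pilot} is a superkey.

Yes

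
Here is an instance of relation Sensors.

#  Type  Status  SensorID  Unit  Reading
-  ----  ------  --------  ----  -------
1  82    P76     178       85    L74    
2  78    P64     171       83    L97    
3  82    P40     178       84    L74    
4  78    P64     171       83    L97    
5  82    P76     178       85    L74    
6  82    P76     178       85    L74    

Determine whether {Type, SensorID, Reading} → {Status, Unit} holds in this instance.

(Type=82, SensorID=178, Reading=L74): rows 1, 3, 5, 6 → {Status,Unit} takes values {(P76, 85), (P40, 84)} — violation
(Type=78, SensorID=171, Reading=L97): rows 2, 4 → {Status,Unit} = (P64, 83), (P64, 83) ✓
Two rows agree on {Type, SensorID, Reading} but differ on {Status, Unit}, so {Type, SensorID, Reading} → {Status, Unit} does not hold.

No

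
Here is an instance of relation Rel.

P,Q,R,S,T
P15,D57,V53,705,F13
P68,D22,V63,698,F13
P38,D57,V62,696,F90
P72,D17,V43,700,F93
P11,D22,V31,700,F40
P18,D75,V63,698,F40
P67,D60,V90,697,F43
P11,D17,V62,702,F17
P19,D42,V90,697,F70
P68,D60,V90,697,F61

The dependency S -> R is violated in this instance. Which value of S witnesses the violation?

700

S=705: 1 row → R = V53 ✓
S=698: 2 rows → R = V63, V63 ✓
S=696: 1 row → R = V62 ✓
S=700: 2 rows → R takes values {V43, V31} — violation
S=697: 3 rows → R = V90, V90, V90 ✓
S=702: 1 row → R = V62 ✓
The only S value with inconsistent R is S=700.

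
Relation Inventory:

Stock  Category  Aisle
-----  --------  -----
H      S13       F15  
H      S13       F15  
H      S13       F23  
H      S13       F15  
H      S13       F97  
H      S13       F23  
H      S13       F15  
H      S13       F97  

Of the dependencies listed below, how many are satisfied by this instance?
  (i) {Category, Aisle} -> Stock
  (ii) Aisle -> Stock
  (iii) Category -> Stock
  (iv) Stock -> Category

4

(i) {Category, Aisle} -> Stock: every LHS value maps to a single RHS value — holds.
(ii) Aisle -> Stock: every LHS value maps to a single RHS value — holds.
(iii) Category -> Stock: every LHS value maps to a single RHS value — holds.
(iv) Stock -> Category: every LHS value maps to a single RHS value — holds.
4 of the 4 dependencies hold.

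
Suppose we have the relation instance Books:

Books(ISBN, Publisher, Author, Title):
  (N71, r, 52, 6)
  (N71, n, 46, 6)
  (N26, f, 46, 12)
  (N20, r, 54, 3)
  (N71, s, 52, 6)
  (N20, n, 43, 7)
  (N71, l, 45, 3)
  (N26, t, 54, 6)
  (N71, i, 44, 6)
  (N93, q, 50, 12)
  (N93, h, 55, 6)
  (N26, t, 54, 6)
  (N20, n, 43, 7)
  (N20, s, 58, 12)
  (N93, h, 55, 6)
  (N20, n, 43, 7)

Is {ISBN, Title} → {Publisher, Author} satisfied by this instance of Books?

No

(ISBN=N71, Title=6): 4 rows → {Publisher,Author} takes values {(r, 52), (n, 46), (s, 52), (i, 44)} — violation
(ISBN=N26, Title=12): 1 row → {Publisher,Author} = (f, 46) ✓
(ISBN=N20, Title=3): 1 row → {Publisher,Author} = (r, 54) ✓
(ISBN=N20, Title=7): 3 rows → {Publisher,Author} = (n, 43), (n, 43), (n, 43) ✓
(ISBN=N71, Title=3): 1 row → {Publisher,Author} = (l, 45) ✓
(ISBN=N26, Title=6): 2 rows → {Publisher,Author} = (t, 54), (t, 54) ✓
(ISBN=N93, Title=12): 1 row → {Publisher,Author} = (q, 50) ✓
(ISBN=N93, Title=6): 2 rows → {Publisher,Author} = (h, 55), (h, 55) ✓
(ISBN=N20, Title=12): 1 row → {Publisher,Author} = (s, 58) ✓
Two rows agree on {ISBN, Title} but differ on {Publisher, Author}, so {ISBN, Title} → {Publisher, Author} does not hold.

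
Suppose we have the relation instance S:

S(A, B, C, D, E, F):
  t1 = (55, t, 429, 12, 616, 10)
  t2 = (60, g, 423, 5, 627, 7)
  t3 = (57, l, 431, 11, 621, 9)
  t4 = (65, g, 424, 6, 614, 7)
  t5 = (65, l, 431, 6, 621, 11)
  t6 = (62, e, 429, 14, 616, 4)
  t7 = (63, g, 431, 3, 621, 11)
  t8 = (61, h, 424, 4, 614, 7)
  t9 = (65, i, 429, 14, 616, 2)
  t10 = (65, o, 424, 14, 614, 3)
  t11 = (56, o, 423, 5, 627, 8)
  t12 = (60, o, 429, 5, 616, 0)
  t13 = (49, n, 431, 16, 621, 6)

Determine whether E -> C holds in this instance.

Yes

E=616: rows 1, 6, 9, 12 → C = 429, 429, 429, 429 ✓
E=627: rows 2, 11 → C = 423, 423 ✓
E=621: rows 3, 5, 7, 13 → C = 431, 431, 431, 431 ✓
E=614: rows 4, 8, 10 → C = 424, 424, 424 ✓
Every E value is associated with a single C value, so E -> C holds.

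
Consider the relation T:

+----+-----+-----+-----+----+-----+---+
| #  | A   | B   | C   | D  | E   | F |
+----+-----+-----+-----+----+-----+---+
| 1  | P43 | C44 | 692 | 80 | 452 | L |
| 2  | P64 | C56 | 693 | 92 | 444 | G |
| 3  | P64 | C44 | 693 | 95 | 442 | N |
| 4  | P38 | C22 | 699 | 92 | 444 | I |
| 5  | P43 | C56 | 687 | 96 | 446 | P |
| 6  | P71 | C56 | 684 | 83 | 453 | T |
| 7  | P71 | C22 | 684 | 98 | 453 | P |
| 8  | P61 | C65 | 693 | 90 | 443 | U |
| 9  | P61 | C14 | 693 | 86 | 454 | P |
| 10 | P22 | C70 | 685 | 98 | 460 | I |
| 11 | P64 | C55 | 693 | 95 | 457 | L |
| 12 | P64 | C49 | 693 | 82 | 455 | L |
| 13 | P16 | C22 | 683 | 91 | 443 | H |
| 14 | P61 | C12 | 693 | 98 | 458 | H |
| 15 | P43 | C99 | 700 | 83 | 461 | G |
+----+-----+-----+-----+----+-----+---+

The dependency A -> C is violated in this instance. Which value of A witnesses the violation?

P43

A=P43: rows 1, 5, 15 → C takes values {692, 687, 700} — violation
A=P64: rows 2, 3, 11, 12 → C = 693, 693, 693, 693 ✓
A=P38: row 4 → C = 699 ✓
A=P71: rows 6, 7 → C = 684, 684 ✓
A=P61: rows 8, 9, 14 → C = 693, 693, 693 ✓
A=P22: row 10 → C = 685 ✓
A=P16: row 13 → C = 683 ✓
The only A value with inconsistent C is A=P43.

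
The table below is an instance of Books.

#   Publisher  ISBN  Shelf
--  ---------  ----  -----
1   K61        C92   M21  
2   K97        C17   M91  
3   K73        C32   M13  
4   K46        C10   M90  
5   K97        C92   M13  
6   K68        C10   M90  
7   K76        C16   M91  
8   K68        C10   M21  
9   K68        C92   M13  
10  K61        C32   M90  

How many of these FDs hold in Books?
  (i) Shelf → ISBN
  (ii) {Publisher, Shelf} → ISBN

(i) Shelf → ISBN: Shelf=M21: rows 1, 8 → ISBN takes values {C92, C10} — violation; Shelf=M91: rows 2, 7 → ISBN takes values {C17, C16} — violation; Shelf=M13: rows 3, 5, 9 → ISBN takes values {C32, C92} — violation; Shelf=M90: rows 4, 6, 10 → ISBN takes values {C10, C32} — violation — fails.
(ii) {Publisher, Shelf} → ISBN: every LHS value maps to a single RHS value — holds.
1 of the 2 dependencies holds.

1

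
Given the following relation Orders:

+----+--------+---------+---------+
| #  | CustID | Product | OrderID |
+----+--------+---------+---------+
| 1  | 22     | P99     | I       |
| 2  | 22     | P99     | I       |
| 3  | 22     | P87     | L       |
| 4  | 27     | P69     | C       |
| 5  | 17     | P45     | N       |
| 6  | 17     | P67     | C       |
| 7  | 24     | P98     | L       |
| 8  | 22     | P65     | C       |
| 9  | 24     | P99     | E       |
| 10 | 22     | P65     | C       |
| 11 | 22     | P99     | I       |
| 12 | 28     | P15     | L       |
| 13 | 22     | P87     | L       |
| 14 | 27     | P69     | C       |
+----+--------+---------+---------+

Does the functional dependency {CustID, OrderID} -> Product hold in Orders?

Yes

(CustID=22, OrderID=I): rows 1, 2, 11 → Product = P99, P99, P99 ✓
(CustID=22, OrderID=L): rows 3, 13 → Product = P87, P87 ✓
(CustID=27, OrderID=C): rows 4, 14 → Product = P69, P69 ✓
(CustID=17, OrderID=N): row 5 → Product = P45 ✓
(CustID=17, OrderID=C): row 6 → Product = P67 ✓
(CustID=24, OrderID=L): row 7 → Product = P98 ✓
(CustID=22, OrderID=C): rows 8, 10 → Product = P65, P65 ✓
(CustID=24, OrderID=E): row 9 → Product = P99 ✓
(CustID=28, OrderID=L): row 12 → Product = P15 ✓
Every {CustID, OrderID} value is associated with a single Product value, so {CustID, OrderID} -> Product holds.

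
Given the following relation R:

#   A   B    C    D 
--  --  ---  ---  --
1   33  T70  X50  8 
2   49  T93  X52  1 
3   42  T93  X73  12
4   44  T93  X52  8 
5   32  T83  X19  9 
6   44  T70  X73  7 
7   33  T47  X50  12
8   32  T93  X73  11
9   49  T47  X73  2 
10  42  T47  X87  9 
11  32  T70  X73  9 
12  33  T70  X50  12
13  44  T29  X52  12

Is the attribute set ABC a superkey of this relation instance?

Rows 1 and 12 have the same ABC value (A=33, B=T70, C=X50) but are distinct tuples, so ABC does not determine every attribute — not a superkey.

No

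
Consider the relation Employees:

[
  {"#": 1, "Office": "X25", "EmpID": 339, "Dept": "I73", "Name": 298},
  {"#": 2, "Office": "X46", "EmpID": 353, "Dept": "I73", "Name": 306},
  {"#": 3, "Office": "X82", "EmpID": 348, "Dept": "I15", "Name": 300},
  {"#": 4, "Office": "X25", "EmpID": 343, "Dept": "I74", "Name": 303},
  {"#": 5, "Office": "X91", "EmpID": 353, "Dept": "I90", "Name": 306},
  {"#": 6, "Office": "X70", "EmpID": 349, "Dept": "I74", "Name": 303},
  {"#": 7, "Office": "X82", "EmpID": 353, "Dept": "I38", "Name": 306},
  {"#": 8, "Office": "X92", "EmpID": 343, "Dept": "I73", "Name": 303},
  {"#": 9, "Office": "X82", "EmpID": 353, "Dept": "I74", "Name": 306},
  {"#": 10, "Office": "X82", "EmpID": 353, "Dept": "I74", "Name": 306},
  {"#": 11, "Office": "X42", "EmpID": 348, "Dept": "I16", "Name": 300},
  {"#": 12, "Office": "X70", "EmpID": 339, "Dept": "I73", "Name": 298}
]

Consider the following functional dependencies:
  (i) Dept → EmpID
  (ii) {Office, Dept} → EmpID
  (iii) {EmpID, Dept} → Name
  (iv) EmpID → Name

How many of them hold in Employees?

(i) Dept → EmpID: Dept=I73: rows 1, 2, 8, 12 → EmpID takes values {339, 353, 343} — violation; Dept=I74: rows 4, 6, 9, 10 → EmpID takes values {343, 349, 353} — violation — fails.
(ii) {Office, Dept} → EmpID: every LHS value maps to a single RHS value — holds.
(iii) {EmpID, Dept} → Name: every LHS value maps to a single RHS value — holds.
(iv) EmpID → Name: every LHS value maps to a single RHS value — holds.
3 of the 4 dependencies hold.

3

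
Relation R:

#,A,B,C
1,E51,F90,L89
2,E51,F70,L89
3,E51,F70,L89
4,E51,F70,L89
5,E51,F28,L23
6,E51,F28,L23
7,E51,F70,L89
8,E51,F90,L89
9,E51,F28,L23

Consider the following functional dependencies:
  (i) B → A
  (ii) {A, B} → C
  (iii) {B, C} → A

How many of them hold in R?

(i) B → A: every LHS value maps to a single RHS value — holds.
(ii) {A, B} → C: every LHS value maps to a single RHS value — holds.
(iii) {B, C} → A: every LHS value maps to a single RHS value — holds.
3 of the 3 dependencies hold.

3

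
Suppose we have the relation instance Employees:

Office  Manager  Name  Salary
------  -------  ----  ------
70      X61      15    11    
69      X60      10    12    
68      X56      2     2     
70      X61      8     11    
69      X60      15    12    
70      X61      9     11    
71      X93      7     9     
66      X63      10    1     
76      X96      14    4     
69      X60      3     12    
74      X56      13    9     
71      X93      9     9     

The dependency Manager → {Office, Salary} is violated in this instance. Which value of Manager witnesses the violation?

Manager=X61: 3 rows → {Office,Salary} = (70, 11), (70, 11), (70, 11) ✓
Manager=X60: 3 rows → {Office,Salary} = (69, 12), (69, 12), (69, 12) ✓
Manager=X56: 2 rows → {Office,Salary} takes values {(68, 2), (74, 9)} — violation
Manager=X93: 2 rows → {Office,Salary} = (71, 9), (71, 9) ✓
Manager=X63: 1 row → {Office,Salary} = (66, 1) ✓
Manager=X96: 1 row → {Office,Salary} = (76, 4) ✓
The only Manager value with inconsistent RHS is Manager=X56.

X56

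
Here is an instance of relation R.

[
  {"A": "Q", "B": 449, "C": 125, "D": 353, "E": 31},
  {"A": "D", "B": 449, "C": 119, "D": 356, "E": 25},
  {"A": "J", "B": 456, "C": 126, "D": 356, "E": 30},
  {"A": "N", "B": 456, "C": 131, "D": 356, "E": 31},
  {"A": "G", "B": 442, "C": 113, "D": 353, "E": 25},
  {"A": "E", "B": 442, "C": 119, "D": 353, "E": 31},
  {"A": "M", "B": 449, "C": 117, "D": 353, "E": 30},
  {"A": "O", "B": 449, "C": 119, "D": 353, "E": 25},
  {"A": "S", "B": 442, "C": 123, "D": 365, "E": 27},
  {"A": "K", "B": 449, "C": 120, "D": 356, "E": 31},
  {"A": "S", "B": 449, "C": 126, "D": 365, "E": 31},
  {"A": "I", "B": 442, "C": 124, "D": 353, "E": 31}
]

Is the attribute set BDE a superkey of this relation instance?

Two distinct rows share (B=442, D=353, E=31), so BDE does not determine every attribute — not a superkey.

No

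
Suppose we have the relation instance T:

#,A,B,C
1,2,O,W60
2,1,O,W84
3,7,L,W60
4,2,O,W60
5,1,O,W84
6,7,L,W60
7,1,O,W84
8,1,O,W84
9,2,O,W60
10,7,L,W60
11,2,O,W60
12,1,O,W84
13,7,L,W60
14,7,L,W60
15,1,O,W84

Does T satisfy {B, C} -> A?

Yes

(B=O, C=W60): rows 1, 4, 9, 11 → A = 2, 2, 2, 2 ✓
(B=O, C=W84): rows 2, 5, 7, 8, 12, 15 → A = 1, 1, 1, 1, 1, 1 ✓
(B=L, C=W60): rows 3, 6, 10, 13, 14 → A = 7, 7, 7, 7, 7 ✓
Every {B, C} value is associated with a single A value, so {B, C} -> A holds.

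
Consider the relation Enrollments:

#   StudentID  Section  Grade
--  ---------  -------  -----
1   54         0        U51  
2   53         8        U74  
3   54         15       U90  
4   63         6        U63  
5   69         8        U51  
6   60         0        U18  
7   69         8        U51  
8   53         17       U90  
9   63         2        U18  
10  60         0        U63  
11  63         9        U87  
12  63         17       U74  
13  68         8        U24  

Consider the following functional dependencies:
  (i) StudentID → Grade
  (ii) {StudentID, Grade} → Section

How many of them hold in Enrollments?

1

(i) StudentID → Grade: StudentID=54: rows 1, 3 → Grade takes values {U51, U90} — violation; StudentID=53: rows 2, 8 → Grade takes values {U74, U90} — violation; StudentID=63: rows 4, 9, 11, 12 → Grade takes values {U63, U18, U87, U74} — violation; StudentID=60: rows 6, 10 → Grade takes values {U18, U63} — violation — fails.
(ii) {StudentID, Grade} → Section: every LHS value maps to a single RHS value — holds.
1 of the 2 dependencies holds.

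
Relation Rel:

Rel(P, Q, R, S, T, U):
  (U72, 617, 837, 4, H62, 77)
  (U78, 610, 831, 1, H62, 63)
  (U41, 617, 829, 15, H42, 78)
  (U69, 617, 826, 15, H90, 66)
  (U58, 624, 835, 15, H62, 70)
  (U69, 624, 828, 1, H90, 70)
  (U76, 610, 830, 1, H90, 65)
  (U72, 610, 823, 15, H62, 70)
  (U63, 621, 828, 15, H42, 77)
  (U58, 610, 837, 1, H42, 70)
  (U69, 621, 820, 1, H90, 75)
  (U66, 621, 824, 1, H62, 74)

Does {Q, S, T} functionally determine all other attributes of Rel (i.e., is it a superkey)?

All 12 rows have distinct {Q, S, T} values, so {Q, S, T} → (all attributes) holds and {Q, S, T} is a superkey.

Yes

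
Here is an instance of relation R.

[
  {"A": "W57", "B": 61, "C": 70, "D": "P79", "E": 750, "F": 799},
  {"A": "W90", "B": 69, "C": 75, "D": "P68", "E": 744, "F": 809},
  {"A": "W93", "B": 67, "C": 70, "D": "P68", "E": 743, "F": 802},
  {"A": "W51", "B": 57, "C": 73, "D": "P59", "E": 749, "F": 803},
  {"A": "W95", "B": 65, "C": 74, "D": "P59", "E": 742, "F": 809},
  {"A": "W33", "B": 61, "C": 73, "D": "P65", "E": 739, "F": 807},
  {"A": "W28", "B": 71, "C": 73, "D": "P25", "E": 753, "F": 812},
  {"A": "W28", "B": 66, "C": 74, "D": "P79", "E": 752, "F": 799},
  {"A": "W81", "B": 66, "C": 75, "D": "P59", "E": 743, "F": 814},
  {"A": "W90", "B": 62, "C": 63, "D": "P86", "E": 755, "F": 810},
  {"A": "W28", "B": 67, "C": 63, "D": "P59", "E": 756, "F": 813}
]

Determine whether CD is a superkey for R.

All 11 rows have distinct CD values, so CD → (all attributes) holds and CD is a superkey.

Yes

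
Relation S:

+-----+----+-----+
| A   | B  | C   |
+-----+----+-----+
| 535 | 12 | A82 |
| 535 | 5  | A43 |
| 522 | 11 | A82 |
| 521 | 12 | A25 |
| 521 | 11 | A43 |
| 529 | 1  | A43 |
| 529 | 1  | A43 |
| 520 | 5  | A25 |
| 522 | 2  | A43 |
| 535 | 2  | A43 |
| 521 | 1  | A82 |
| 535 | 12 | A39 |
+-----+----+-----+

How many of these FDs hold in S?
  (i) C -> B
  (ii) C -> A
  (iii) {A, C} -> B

0

(i) C -> B: C=A82: 3 rows → B takes values {12, 11, 1} — violation; C=A43: 6 rows → B takes values {5, 11, 1, 2} — violation; C=A25: 2 rows → B takes values {12, 5} — violation — fails.
(ii) C -> A: C=A82: 3 rows → A takes values {535, 522, 521} — violation; C=A43: 6 rows → A takes values {535, 521, 529, 522} — violation; C=A25: 2 rows → A takes values {521, 520} — violation — fails.
(iii) {A, C} -> B: (A=535, C=A43): 2 rows → B takes values {5, 2} — violation — fails.
None of the 3 dependencies hold.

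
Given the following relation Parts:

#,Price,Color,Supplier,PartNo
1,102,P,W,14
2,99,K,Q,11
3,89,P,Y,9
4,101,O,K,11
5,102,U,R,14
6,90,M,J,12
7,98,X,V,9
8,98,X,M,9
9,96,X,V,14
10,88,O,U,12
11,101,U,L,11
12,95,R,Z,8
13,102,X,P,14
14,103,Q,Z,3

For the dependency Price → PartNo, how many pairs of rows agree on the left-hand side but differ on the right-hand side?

Price=102: all 3 rows agree on PartNo — 0 pairs.
Price=101: all 2 rows agree on PartNo — 0 pairs.
Price=98: all 2 rows agree on PartNo — 0 pairs.

0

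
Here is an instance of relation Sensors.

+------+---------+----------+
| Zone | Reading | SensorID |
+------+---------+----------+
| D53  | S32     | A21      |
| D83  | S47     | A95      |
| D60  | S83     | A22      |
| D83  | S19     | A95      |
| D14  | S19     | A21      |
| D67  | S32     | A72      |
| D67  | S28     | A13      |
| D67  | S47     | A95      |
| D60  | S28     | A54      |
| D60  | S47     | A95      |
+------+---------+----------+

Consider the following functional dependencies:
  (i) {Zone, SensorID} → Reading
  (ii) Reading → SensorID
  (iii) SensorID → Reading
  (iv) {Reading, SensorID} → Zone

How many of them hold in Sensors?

(i) {Zone, SensorID} → Reading: (Zone=D83, SensorID=A95): 2 rows → Reading takes values {S47, S19} — violation — fails.
(ii) Reading → SensorID: Reading=S32: 2 rows → SensorID takes values {A21, A72} — violation; Reading=S19: 2 rows → SensorID takes values {A95, A21} — violation; Reading=S28: 2 rows → SensorID takes values {A13, A54} — violation — fails.
(iii) SensorID → Reading: SensorID=A21: 2 rows → Reading takes values {S32, S19} — violation; SensorID=A95: 4 rows → Reading takes values {S47, S19} — violation — fails.
(iv) {Reading, SensorID} → Zone: (Reading=S47, SensorID=A95): 3 rows → Zone takes values {D83, D67, D60} — violation — fails.
None of the 4 dependencies hold.

0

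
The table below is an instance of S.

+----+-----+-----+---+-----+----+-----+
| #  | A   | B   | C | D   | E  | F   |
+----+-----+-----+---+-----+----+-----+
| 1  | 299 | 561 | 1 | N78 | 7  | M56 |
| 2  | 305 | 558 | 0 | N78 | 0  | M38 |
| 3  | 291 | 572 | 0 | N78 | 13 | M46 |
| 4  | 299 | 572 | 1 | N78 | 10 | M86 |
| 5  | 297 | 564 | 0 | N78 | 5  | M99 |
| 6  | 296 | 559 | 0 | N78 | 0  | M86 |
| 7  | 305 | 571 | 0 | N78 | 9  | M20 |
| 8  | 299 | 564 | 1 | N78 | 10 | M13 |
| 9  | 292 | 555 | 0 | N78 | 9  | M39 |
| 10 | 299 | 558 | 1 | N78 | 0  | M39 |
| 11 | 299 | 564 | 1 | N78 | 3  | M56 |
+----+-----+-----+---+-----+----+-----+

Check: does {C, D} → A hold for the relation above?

(C=1, D=N78): rows 1, 4, 8, 10, 11 → A = 299, 299, 299, 299, 299 ✓
(C=0, D=N78): rows 2, 3, 5, 6, 7, 9 → A takes values {305, 291, 297, 296, 292} — violation
Two rows agree on {C, D} but differ on A, so {C, D} → A does not hold.

No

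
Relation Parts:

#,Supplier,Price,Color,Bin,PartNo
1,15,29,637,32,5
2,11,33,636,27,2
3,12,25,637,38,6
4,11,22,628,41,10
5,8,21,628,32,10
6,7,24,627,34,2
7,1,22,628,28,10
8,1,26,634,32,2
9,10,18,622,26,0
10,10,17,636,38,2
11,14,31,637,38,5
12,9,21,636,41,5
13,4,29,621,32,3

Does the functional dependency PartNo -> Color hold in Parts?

No

PartNo=5: rows 1, 11, 12 → Color takes values {637, 636} — violation
PartNo=2: rows 2, 6, 8, 10 → Color takes values {636, 627, 634} — violation
PartNo=6: row 3 → Color = 637 ✓
PartNo=10: rows 4, 5, 7 → Color = 628, 628, 628 ✓
PartNo=0: row 9 → Color = 622 ✓
PartNo=3: row 13 → Color = 621 ✓
Two rows agree on PartNo but differ on Color, so PartNo -> Color does not hold.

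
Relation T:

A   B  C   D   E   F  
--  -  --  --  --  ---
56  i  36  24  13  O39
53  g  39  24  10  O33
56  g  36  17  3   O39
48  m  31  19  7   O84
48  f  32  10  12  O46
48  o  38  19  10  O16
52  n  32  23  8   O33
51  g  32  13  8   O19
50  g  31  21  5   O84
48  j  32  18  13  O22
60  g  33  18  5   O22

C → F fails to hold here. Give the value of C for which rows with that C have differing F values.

C=36: 2 rows → F = O39, O39 ✓
C=39: 1 row → F = O33 ✓
C=31: 2 rows → F = O84, O84 ✓
C=32: 4 rows → F takes values {O46, O33, O19, O22} — violation
C=38: 1 row → F = O16 ✓
C=33: 1 row → F = O22 ✓
The only C value with inconsistent F is C=32.

32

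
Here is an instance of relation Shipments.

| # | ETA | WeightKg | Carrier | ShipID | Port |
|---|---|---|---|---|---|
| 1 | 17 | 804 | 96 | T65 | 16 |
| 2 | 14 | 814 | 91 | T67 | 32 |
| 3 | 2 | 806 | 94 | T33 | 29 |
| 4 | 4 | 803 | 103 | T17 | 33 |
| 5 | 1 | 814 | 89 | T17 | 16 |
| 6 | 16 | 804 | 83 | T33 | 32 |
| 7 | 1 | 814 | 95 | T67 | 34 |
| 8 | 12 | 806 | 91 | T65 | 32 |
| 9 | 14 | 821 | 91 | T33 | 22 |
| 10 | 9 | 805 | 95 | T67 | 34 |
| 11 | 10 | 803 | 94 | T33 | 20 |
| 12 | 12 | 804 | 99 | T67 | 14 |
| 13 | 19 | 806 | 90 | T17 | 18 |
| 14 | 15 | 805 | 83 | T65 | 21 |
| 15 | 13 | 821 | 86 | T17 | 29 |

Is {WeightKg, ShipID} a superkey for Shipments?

Rows 2 and 7 have the same {WeightKg, ShipID} value (WeightKg=814, ShipID=T67) but are distinct tuples, so {WeightKg, ShipID} does not determine every attribute — not a superkey.

No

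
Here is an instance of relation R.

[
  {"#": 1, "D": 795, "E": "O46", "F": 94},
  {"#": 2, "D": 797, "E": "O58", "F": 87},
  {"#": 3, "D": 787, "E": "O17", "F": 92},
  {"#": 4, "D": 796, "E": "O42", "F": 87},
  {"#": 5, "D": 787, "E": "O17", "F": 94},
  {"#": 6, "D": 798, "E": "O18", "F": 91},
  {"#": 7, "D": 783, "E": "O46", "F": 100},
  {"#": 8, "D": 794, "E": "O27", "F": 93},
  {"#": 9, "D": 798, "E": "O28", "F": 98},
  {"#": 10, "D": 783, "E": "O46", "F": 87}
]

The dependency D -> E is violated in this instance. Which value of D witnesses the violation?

798

D=795: row 1 → E = O46 ✓
D=797: row 2 → E = O58 ✓
D=787: rows 3, 5 → E = O17, O17 ✓
D=796: row 4 → E = O42 ✓
D=798: rows 6, 9 → E takes values {O18, O28} — violation
D=783: rows 7, 10 → E = O46, O46 ✓
D=794: row 8 → E = O27 ✓
The only D value with inconsistent E is D=798.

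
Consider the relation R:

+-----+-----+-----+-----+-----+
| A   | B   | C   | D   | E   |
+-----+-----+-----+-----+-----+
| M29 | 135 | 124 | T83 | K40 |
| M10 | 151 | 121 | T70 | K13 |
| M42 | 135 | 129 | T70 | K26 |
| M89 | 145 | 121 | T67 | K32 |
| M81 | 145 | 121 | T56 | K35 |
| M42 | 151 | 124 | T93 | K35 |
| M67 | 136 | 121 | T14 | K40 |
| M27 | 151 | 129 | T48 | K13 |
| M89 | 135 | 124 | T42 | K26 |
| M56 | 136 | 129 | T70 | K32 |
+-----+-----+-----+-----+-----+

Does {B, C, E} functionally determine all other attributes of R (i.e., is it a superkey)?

Yes

All 10 rows have distinct {B, C, E} values, so {B, C, E} → (all attributes) holds and {B, C, E} is a superkey.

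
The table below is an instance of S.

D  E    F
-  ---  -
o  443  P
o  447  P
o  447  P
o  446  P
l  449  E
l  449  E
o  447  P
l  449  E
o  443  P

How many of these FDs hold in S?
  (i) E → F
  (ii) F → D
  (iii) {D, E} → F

3

(i) E → F: every LHS value maps to a single RHS value — holds.
(ii) F → D: every LHS value maps to a single RHS value — holds.
(iii) {D, E} → F: every LHS value maps to a single RHS value — holds.
3 of the 3 dependencies hold.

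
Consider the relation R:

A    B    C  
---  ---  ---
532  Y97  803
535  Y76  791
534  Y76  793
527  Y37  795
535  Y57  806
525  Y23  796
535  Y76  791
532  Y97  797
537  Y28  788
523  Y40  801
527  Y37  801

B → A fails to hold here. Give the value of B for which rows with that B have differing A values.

B=Y97: 2 rows → A = 532, 532 ✓
B=Y76: 3 rows → A takes values {535, 534} — violation
B=Y37: 2 rows → A = 527, 527 ✓
B=Y57: 1 row → A = 535 ✓
B=Y23: 1 row → A = 525 ✓
B=Y28: 1 row → A = 537 ✓
B=Y40: 1 row → A = 523 ✓
The only B value with inconsistent A is B=Y76.

Y76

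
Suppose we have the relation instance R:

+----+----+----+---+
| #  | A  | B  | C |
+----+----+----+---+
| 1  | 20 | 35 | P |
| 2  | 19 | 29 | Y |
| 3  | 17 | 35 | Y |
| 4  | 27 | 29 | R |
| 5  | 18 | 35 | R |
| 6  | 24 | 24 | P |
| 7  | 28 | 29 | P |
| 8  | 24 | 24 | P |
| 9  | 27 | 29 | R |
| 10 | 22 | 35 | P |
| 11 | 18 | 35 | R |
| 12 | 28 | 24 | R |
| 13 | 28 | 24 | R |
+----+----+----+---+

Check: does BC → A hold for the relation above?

No

(B=35, C=P): rows 1, 10 → A takes values {20, 22} — violation
(B=29, C=Y): row 2 → A = 19 ✓
(B=35, C=Y): row 3 → A = 17 ✓
(B=29, C=R): rows 4, 9 → A = 27, 27 ✓
(B=35, C=R): rows 5, 11 → A = 18, 18 ✓
(B=24, C=P): rows 6, 8 → A = 24, 24 ✓
(B=29, C=P): row 7 → A = 28 ✓
(B=24, C=R): rows 12, 13 → A = 28, 28 ✓
Two rows agree on BC but differ on A, so BC → A does not hold.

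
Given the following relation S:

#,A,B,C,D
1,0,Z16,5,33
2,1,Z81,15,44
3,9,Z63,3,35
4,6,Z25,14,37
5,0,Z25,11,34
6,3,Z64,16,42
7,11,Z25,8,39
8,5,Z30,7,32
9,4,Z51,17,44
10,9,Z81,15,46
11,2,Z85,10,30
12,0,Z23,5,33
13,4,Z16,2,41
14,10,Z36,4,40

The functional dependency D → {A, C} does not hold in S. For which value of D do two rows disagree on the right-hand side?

D=33: rows 1, 12 → {A,C} = (0, 5), (0, 5) ✓
D=44: rows 2, 9 → {A,C} takes values {(1, 15), (4, 17)} — violation
D=35: row 3 → {A,C} = (9, 3) ✓
D=37: row 4 → {A,C} = (6, 14) ✓
D=34: row 5 → {A,C} = (0, 11) ✓
D=42: row 6 → {A,C} = (3, 16) ✓
D=39: row 7 → {A,C} = (11, 8) ✓
D=32: row 8 → {A,C} = (5, 7) ✓
D=46: row 10 → {A,C} = (9, 15) ✓
D=30: row 11 → {A,C} = (2, 10) ✓
D=41: row 13 → {A,C} = (4, 2) ✓
D=40: row 14 → {A,C} = (10, 4) ✓
The only D value with inconsistent RHS is D=44.

44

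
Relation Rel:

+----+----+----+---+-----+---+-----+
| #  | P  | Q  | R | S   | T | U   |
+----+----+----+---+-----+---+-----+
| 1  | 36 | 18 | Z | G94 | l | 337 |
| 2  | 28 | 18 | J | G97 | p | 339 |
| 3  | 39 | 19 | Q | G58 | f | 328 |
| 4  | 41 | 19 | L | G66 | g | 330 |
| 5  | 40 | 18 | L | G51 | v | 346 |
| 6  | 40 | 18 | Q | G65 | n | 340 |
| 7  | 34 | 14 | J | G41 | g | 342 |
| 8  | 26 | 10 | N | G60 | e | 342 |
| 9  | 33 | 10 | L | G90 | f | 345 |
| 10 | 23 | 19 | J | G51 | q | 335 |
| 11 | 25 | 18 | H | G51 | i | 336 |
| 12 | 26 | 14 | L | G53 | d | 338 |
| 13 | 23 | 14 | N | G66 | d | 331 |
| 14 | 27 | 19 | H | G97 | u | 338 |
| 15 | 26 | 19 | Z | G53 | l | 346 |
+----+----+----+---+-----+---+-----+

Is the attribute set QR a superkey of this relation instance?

All 15 rows have distinct QR values, so QR → (all attributes) holds and QR is a superkey.

Yes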